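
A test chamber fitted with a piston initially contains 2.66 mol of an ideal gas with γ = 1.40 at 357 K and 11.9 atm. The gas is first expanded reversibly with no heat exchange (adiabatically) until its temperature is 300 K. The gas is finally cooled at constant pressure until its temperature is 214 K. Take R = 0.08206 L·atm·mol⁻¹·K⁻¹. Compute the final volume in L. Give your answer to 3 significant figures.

From PV = nRT: V₁ = nRT₁/P₁ = 6.548 L.
Adiabatic (γ = 1.40), T V^(γ−1) and P V^γ constant: P₂ = P₁·(T₂/T₁)^(γ/(γ−1)) = 6.473 atm; V₂ = V₁·(T₁/T₂)^(1/(γ−1)) = 10.12 L.
P constant ⇒ V ∝ T: P₃ = P₂; V₃ = V₂·(T₃/T₂) = 7.216 L.

V₃ ≈ 7.22 L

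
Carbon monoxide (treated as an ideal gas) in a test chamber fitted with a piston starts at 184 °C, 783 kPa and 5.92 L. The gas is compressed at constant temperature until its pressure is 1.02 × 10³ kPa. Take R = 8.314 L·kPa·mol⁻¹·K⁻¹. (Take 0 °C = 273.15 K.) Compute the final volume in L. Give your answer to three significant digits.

V₂ ≈ 4.54 L

Convert: T₁ = 457.1 K.
Isothermal, so P V is constant: T₂ = T₁; V₂ = V₁·(P₁/P₂) = 4.544 L.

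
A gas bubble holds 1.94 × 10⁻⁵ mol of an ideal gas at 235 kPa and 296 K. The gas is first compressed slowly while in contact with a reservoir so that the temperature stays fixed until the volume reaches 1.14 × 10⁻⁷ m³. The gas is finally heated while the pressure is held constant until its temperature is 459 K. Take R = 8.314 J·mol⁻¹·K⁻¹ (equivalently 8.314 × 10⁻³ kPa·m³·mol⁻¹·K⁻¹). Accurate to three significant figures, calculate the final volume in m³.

From PV = nRT: V₁ = nRT₁/P₁ = 2.032e-07 m³.
Isothermal, so P V is constant: T₂ = T₁; P₂ = P₁·(V₁/V₂) = 418.8 kPa.
Isobaric, so V/T is constant: P₃ = P₂; V₃ = V₂·(T₃/T₂) = 1.768e-07 m³.

V₃ ≈ 1.77e-07 m³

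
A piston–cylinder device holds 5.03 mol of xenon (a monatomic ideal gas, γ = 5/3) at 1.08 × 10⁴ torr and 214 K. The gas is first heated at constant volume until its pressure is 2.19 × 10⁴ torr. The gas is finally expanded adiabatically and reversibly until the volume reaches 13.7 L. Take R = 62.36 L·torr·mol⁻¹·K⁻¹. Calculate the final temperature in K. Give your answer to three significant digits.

T₃ ≈ 256 K

From PV = nRT: V₁ = nRT₁/P₁ = 6.215 L.
V constant ⇒ P ∝ T: V₂ = V₁; T₂ = T₁·(P₂/P₁) = 433.9 K.
Adiabatic (γ = 5/3), T V^(γ−1) and P V^γ constant: T₃ = T₂·(V₂/V₃)^(γ−1) = 256.2 K; P₃ = P₂·(V₂/V₃)^γ = 5866 torr.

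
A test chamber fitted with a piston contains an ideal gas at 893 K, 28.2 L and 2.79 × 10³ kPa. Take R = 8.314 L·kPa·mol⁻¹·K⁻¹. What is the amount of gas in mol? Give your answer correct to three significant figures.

n ≈ 10.6 mol

PV = nRT ⇒ n = PV/(RT) = (2.79e+03 × 28.2) / (8.314 × 893)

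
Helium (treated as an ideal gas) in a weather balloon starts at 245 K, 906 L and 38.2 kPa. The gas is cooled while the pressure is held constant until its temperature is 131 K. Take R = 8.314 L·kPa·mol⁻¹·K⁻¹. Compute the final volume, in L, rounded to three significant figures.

P constant ⇒ V ∝ T: P₂ = P₁; V₂ = V₁·(T₂/T₁) = 484.4 L.

V₂ ≈ 484 L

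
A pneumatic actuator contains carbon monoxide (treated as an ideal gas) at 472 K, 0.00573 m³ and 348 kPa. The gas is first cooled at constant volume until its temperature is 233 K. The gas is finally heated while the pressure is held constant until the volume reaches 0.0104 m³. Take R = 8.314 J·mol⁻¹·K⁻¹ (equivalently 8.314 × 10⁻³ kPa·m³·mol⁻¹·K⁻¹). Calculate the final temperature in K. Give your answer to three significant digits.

T₃ ≈ 423 K

V constant ⇒ P ∝ T: V₂ = V₁; P₂ = P₁·(T₂/T₁) = 171.8 kPa.
Isobaric, so V/T is constant: P₃ = P₂; T₃ = T₂·(V₃/V₂) = 422.9 K.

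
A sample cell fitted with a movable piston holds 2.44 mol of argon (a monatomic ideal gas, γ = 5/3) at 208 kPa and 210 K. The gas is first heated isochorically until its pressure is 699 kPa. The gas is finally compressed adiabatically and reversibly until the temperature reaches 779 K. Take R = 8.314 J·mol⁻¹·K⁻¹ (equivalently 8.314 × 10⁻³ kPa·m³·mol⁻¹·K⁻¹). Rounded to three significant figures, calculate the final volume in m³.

From PV = nRT: V₁ = nRT₁/P₁ = 0.02048 m³.
V constant ⇒ P ∝ T: V₂ = V₁; T₂ = T₁·(P₂/P₁) = 705.7 K.
Adiabatic (γ = 5/3), T V^(γ−1) and P V^γ constant: P₃ = P₂·(T₃/T₂)^(γ/(γ−1)) = 894.8 kPa; V₃ = V₂·(T₂/T₃)^(1/(γ−1)) = 0.01766 m³.

V₃ ≈ 0.0177 m³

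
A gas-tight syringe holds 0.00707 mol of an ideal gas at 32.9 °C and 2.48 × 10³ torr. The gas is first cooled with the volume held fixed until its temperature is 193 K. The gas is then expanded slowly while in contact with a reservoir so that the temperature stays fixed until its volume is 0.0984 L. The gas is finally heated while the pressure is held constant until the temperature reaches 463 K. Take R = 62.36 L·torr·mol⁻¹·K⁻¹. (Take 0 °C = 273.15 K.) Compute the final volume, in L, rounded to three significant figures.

Convert: T₁ = 306.0 K.
From PV = nRT: V₁ = nRT₁/P₁ = 0.05441 L.
Isochoric, so P/T is constant: V₂ = V₁; P₂ = P₁·(T₂/T₁) = 1564 torr.
Isothermal, so P V is constant: T₃ = T₂; P₃ = P₂·(V₂/V₃) = 864.7 torr.
P constant ⇒ V ∝ T: P₄ = P₃; V₄ = V₃·(T₄/T₃) = 0.2361 L.

V₄ ≈ 0.236 L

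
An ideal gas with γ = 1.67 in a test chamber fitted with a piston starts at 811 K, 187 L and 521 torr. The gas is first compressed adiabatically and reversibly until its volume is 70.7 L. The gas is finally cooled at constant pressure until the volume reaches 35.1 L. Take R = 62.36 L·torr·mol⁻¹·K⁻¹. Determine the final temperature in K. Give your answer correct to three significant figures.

Reversible adiabatic, γ = 1.67: T₂ = T₁·(V₁/V₂)^(γ−1) = 1556 K; P₂ = P₁·(V₁/V₂)^γ = 2644 torr.
Isobaric, so V/T is constant: P₃ = P₂; T₃ = T₂·(V₃/V₂) = 772.6 K.

T₃ ≈ 773 K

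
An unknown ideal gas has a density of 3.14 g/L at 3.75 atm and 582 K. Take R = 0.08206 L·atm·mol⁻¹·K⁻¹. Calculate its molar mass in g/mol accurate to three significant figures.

M ≈ 40.0 g/mol

ρ = PM/(RT) ⇒ M = ρRT/P = (3.14 × 0.08206 × 582.0) / 3.75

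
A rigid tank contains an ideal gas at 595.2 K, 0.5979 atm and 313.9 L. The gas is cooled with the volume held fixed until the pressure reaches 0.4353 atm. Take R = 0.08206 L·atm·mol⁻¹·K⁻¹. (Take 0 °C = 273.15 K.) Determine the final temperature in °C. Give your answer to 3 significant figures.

T₂ ≈ 160 °C

V constant ⇒ P ∝ T: V₂ = V₁; T₂ = T₁·(P₂/P₁) = 433.3 K.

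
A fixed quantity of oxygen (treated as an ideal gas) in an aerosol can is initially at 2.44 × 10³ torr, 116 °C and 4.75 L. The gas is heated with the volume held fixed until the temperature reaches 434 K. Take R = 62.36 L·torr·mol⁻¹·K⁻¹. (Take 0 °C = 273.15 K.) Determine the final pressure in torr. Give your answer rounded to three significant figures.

Convert: T₁ = 389.1 K.
V constant ⇒ P ∝ T: V₂ = V₁; P₂ = P₁·(T₂/T₁) = 2721 torr.

P₂ ≈ 2.72e+03 torr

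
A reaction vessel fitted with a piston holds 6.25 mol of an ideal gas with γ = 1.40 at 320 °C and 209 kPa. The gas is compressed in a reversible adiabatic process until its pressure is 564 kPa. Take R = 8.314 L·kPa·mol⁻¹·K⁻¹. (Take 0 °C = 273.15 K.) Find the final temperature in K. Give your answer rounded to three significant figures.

Convert: T₁ = 593.1 K.
From PV = nRT: V₁ = nRT₁/P₁ = 147.5 L.
Adiabatic (γ = 1.40), T V^(γ−1) and P V^γ constant: T₂ = T₁·(P₂/P₁)^((γ−1)/γ) = 787.7 K; V₂ = V₁·(P₁/P₂)^(1/γ) = 72.57 L.

T₂ ≈ 788 K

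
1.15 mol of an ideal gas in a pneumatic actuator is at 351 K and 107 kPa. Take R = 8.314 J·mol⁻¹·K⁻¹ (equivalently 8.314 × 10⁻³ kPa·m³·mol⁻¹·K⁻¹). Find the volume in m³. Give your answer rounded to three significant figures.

V ≈ 0.0314 m³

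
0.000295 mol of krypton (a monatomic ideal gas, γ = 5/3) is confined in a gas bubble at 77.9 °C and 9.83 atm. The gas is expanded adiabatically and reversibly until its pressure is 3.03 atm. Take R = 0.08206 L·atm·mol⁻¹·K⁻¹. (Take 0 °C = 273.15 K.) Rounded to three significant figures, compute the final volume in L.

V₂ ≈ 0.00175 L

Convert: T₁ = 351.0 K.
From PV = nRT: V₁ = nRT₁/P₁ = 0.0008645 L.
Adiabatic (γ = 5/3), T V^(γ−1) and P V^γ constant: T₂ = T₁·(P₂/P₁)^((γ−1)/γ) = 219.2 K; V₂ = V₁·(P₁/P₂)^(1/γ) = 0.001752 L.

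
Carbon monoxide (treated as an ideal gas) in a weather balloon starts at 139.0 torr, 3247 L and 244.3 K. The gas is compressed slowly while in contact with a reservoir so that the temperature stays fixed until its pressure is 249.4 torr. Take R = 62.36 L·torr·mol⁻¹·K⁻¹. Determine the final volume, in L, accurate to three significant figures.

T constant ⇒ Boyle's law P V = const: T₂ = T₁; V₂ = V₁·(P₁/P₂) = 1810 L.

V₂ ≈ 1.81e+03 L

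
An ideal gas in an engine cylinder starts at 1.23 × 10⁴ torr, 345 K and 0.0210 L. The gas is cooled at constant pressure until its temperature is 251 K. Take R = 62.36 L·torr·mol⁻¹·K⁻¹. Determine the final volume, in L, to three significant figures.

Isobaric, so V/T is constant: P₂ = P₁; V₂ = V₁·(T₂/T₁) = 0.01528 L.

V₂ ≈ 0.0153 L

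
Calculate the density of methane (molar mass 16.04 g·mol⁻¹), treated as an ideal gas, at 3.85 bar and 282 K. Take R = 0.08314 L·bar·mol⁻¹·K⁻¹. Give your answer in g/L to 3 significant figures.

ρ ≈ 2.63 g/L

ρ = PM/(RT) = (3.85 × 16.04) / (0.08314 × 282.0)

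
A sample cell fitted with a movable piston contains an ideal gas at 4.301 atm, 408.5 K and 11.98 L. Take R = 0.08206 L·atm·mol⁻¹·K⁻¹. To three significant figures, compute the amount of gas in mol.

n ≈ 1.54 mol

PV = nRT ⇒ n = PV/(RT) = (4.301 × 11.98) / (0.08206 × 408.5)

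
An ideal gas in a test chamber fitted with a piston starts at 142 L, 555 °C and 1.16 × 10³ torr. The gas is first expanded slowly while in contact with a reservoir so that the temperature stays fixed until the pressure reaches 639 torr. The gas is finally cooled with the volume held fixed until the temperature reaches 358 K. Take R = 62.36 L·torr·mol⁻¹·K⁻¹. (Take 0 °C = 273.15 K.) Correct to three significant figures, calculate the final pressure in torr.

P₃ ≈ 276 torr

Convert: T₁ = 828.1 K.
Isothermal, so P V is constant: T₂ = T₁; V₂ = V₁·(P₁/P₂) = 257.8 L.
V constant ⇒ P ∝ T: V₃ = V₂; P₃ = P₂·(T₃/T₂) = 276.2 torr.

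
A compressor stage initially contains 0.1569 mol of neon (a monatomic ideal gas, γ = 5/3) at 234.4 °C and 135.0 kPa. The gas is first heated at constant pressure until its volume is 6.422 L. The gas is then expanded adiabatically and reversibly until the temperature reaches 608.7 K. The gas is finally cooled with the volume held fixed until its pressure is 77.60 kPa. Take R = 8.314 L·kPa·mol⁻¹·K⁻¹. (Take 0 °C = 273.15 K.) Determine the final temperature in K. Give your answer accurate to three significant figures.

Convert: T₁ = 507.5 K.
From PV = nRT: V₁ = nRT₁/P₁ = 4.904 L.
P constant ⇒ V ∝ T: P₂ = P₁; T₂ = T₁·(V₂/V₁) = 664.6 K.
Adiabatic (γ = 5/3), T V^(γ−1) and P V^γ constant: P₃ = P₂·(T₃/T₂)^(γ/(γ−1)) = 108.4 kPa; V₃ = V₂·(T₂/T₃)^(1/(γ−1)) = 7.327 L.
Isochoric, so P/T is constant: V₄ = V₃; T₄ = T₃·(P₄/P₃) = 435.9 K.

T₄ ≈ 436 K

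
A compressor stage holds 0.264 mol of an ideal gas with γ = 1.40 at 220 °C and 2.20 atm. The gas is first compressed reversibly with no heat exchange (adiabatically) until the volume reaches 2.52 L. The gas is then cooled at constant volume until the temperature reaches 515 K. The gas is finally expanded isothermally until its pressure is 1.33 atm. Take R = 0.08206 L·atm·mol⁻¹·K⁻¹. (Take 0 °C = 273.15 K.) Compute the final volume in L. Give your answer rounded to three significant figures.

V₄ ≈ 8.39 L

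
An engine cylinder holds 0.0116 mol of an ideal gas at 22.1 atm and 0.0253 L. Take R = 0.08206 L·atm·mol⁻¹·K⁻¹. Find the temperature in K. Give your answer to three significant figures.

T ≈ 587 K

PV = nRT ⇒ T = PV/(nR) = (22.1 × 0.0253) / (0.0116 × 0.08206)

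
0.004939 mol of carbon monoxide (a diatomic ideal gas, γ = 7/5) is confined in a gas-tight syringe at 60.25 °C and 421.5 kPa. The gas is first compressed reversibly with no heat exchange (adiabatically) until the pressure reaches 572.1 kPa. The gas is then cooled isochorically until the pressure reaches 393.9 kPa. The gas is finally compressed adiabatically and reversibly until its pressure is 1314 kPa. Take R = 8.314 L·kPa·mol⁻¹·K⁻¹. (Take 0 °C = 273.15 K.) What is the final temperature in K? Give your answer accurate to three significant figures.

Convert: T₁ = 333.4 K.
From PV = nRT: V₁ = nRT₁/P₁ = 0.03248 L.
Adiabatic (γ = 7/5), T V^(γ−1) and P V^γ constant: T₂ = T₁·(P₂/P₁)^((γ−1)/γ) = 363.8 K; V₂ = V₁·(P₁/P₂)^(1/γ) = 0.02611 L.
Isochoric, so P/T is constant: V₃ = V₂; T₃ = T₂·(P₃/P₂) = 250.5 K.
Adiabatic (γ = 7/5), T V^(γ−1) and P V^γ constant: T₄ = T₃·(P₄/P₃)^((γ−1)/γ) = 353.4 K; V₄ = V₃·(P₃/P₄)^(1/γ) = 0.01104 L.

T₄ ≈ 353 K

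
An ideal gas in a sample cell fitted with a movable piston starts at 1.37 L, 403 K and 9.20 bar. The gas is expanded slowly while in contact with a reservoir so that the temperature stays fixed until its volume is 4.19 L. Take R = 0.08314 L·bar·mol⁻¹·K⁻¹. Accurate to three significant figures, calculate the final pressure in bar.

T constant ⇒ Boyle's law P V = const: T₂ = T₁; P₂ = P₁·(V₁/V₂) = 3.008 bar.

P₂ ≈ 3.01 bar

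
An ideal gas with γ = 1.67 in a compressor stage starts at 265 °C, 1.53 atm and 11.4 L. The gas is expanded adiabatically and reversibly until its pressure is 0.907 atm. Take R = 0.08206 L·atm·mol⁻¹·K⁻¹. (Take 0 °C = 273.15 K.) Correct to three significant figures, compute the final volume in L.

V₂ ≈ 15.6 L

Convert: T₁ = 538.1 K.
Adiabatic (γ = 1.67), T V^(γ−1) and P V^γ constant: T₂ = T₁·(P₂/P₁)^((γ−1)/γ) = 436.3 K; V₂ = V₁·(P₁/P₂)^(1/γ) = 15.59 L.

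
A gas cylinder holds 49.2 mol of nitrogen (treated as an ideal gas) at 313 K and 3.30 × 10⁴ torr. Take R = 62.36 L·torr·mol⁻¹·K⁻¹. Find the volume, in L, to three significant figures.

PV = nRT ⇒ V = nRT/P = (49.2 × 62.36 × 313) / 3.30e+04

V ≈ 29.1 L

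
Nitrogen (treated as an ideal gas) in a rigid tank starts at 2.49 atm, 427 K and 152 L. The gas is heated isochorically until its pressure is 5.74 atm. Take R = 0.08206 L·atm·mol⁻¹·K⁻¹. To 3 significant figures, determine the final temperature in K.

T₂ ≈ 984 K

V constant ⇒ P ∝ T: V₂ = V₁; T₂ = T₁·(P₂/P₁) = 984.3 K.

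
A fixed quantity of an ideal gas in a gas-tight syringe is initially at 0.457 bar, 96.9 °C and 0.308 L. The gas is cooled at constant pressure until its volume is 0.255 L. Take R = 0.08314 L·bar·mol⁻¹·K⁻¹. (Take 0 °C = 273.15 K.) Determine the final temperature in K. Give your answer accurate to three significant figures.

T₂ ≈ 306 K

Convert: T₁ = 370.0 K.
P constant ⇒ V ∝ T: P₂ = P₁; T₂ = T₁·(V₂/V₁) = 306.4 K.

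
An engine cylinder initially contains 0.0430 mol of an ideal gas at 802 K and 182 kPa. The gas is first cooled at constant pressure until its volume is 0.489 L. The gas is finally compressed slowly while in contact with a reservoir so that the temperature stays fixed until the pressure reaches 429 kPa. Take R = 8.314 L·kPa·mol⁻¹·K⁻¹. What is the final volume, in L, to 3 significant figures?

V₃ ≈ 0.207 L

From PV = nRT: V₁ = nRT₁/P₁ = 1.575 L.
Isobaric, so V/T is constant: P₂ = P₁; T₂ = T₁·(V₂/V₁) = 248.9 K.
T constant ⇒ Boyle's law P V = const: T₃ = T₂; V₃ = V₂·(P₂/P₃) = 0.2075 L.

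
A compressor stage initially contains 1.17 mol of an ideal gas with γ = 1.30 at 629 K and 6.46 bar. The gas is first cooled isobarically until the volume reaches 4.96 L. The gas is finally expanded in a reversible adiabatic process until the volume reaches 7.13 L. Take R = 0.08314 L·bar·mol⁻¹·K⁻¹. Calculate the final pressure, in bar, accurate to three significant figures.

P₃ ≈ 4.03 bar

From PV = nRT: V₁ = nRT₁/P₁ = 9.471 L.
Isobaric, so V/T is constant: P₂ = P₁; T₂ = T₁·(V₂/V₁) = 329.4 K.
Adiabatic (γ = 1.30), T V^(γ−1) and P V^γ constant: T₃ = T₂·(V₂/V₃)^(γ−1) = 295.4 K; P₃ = P₂·(V₂/V₃)^γ = 4.030 bar.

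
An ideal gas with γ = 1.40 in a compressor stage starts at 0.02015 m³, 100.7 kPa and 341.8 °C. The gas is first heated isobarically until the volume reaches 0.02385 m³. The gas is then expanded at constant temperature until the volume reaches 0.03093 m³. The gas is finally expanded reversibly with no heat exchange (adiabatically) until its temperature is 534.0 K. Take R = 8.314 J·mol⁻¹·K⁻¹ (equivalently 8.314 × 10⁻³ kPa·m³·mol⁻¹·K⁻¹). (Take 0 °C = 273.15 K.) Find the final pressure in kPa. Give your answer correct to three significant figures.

P₄ ≈ 26.3 kPa

Convert: T₁ = 615.0 K.
Isobaric, so V/T is constant: P₂ = P₁; T₂ = T₁·(V₂/V₁) = 727.9 K.
Isothermal, so P V is constant: T₃ = T₂; P₃ = P₂·(V₂/V₃) = 77.65 kPa.
Adiabatic (γ = 1.40), T V^(γ−1) and P V^γ constant: P₄ = P₃·(T₄/T₃)^(γ/(γ−1)) = 26.26 kPa; V₄ = V₃·(T₃/T₄)^(1/(γ−1)) = 0.06709 m³.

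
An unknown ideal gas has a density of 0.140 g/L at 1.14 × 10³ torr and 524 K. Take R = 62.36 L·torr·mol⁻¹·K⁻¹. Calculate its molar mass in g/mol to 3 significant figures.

M ≈ 4.01 g/mol

ρ = PM/(RT) ⇒ M = ρRT/P = (0.140 × 62.36 × 524.0) / 1.14e+03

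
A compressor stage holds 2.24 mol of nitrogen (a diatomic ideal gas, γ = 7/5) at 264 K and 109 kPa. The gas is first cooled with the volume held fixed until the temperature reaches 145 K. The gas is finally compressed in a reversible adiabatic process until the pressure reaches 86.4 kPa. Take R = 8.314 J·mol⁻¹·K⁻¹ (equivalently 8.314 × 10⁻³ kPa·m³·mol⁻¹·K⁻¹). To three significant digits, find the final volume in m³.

From PV = nRT: V₁ = nRT₁/P₁ = 0.04511 m³.
V constant ⇒ P ∝ T: V₂ = V₁; P₂ = P₁·(T₂/T₁) = 59.87 kPa.
Reversible adiabatic, γ = 7/5: T₃ = T₂·(P₃/P₂)^((γ−1)/γ) = 161.0 K; V₃ = V₂·(P₂/P₃)^(1/γ) = 0.03471 m³.

V₃ ≈ 0.0347 m³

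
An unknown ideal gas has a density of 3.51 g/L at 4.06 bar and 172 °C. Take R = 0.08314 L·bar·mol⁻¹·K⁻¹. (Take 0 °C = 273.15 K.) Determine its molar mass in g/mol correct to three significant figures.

M ≈ 32.0 g/mol

ρ = PM/(RT) ⇒ M = ρRT/P = (3.51 × 0.08314 × 445.1) / 4.06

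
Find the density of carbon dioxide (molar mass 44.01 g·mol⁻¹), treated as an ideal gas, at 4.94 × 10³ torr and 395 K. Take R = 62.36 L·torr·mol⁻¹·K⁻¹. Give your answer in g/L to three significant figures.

ρ ≈ 8.83 g/L

ρ = PM/(RT) = (4.94e+03 × 44.01) / (62.36 × 395.0)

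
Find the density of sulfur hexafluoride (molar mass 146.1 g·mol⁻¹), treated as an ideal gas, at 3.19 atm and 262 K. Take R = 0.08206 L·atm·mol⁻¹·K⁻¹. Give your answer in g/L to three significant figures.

ρ ≈ 21.7 g/L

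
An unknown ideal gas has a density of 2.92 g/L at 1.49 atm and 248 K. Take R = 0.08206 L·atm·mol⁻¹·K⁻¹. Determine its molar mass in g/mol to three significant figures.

ρ = PM/(RT) ⇒ M = ρRT/P = (2.92 × 0.08206 × 248.0) / 1.49

M ≈ 39.9 g/mol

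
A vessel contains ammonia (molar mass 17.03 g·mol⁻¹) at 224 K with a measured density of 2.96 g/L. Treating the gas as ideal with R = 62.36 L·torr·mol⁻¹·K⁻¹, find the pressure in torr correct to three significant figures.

P ≈ 2.43e+03 torr

ρ = PM/(RT) ⇒ P = ρRT/M = (2.96 × 62.36 × 224.0) / 17.03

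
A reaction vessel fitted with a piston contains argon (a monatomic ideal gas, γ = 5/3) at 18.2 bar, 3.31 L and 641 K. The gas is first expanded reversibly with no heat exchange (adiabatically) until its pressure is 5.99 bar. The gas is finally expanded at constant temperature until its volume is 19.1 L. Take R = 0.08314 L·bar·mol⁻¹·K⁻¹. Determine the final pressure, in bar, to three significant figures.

Reversible adiabatic, γ = 5/3: T₂ = T₁·(P₂/P₁)^((γ−1)/γ) = 411.0 K; V₂ = V₁·(P₁/P₂)^(1/γ) = 6.448 L.
Isothermal, so P V is constant: T₃ = T₂; P₃ = P₂·(V₂/V₃) = 2.022 bar.

P₃ ≈ 2.02 bar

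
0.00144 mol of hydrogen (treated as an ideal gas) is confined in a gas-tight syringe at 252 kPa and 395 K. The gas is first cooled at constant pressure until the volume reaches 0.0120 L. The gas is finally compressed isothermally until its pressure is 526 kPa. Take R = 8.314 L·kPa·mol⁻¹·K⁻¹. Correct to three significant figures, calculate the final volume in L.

V₃ ≈ 0.00575 L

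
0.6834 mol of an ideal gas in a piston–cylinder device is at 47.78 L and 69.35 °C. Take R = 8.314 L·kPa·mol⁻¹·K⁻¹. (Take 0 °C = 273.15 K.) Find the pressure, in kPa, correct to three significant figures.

P ≈ 40.7 kPa

Convert: T = 342.50 K.
PV = nRT ⇒ P = nRT/V = (0.6834 × 8.314 × 342.50) / 47.78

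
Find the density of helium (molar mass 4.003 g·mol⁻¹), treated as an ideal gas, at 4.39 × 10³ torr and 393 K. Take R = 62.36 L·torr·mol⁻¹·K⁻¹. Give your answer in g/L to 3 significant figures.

ρ = PM/(RT) = (4.39e+03 × 4.003) / (62.36 × 393.0)

ρ ≈ 0.717 g/L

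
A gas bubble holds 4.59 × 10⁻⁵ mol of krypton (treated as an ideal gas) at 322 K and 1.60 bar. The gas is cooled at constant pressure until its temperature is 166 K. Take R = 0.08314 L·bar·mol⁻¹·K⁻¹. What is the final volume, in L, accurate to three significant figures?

From PV = nRT: V₁ = nRT₁/P₁ = 0.0007680 L.
P constant ⇒ V ∝ T: P₂ = P₁; V₂ = V₁·(T₂/T₁) = 0.0003959 L.

V₂ ≈ 0.000396 L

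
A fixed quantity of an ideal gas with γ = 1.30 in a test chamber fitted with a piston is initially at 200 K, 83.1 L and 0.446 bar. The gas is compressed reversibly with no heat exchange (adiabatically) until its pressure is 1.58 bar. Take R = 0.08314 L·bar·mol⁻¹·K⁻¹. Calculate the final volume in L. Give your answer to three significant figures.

Adiabatic (γ = 1.30), T V^(γ−1) and P V^γ constant: T₂ = T₁·(P₂/P₁)^((γ−1)/γ) = 267.8 K; V₂ = V₁·(P₁/P₂)^(1/γ) = 31.41 L.

V₂ ≈ 31.4 L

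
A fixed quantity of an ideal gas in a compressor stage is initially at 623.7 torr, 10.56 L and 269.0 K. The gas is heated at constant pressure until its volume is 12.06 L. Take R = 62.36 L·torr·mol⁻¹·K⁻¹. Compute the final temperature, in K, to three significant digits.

T₂ ≈ 307 K

P constant ⇒ V ∝ T: P₂ = P₁; T₂ = T₁·(V₂/V₁) = 307.2 K.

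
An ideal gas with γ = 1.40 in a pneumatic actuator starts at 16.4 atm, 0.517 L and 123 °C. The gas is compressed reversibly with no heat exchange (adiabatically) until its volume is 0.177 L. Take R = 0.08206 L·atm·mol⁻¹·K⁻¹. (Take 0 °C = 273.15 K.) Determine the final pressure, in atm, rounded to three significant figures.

P₂ ≈ 73.5 atm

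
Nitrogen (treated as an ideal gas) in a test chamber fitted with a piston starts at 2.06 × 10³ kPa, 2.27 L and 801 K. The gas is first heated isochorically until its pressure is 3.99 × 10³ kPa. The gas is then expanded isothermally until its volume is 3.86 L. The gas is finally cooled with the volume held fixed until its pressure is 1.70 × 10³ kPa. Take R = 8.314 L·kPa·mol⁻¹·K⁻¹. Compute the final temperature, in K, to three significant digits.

Isochoric, so P/T is constant: V₂ = V₁; T₂ = T₁·(P₂/P₁) = 1551 K.
T constant ⇒ Boyle's law P V = const: T₃ = T₂; P₃ = P₂·(V₂/V₃) = 2346 kPa.
Isochoric, so P/T is constant: V₄ = V₃; T₄ = T₃·(P₄/P₃) = 1124 K.

T₄ ≈ 1.12e+03 K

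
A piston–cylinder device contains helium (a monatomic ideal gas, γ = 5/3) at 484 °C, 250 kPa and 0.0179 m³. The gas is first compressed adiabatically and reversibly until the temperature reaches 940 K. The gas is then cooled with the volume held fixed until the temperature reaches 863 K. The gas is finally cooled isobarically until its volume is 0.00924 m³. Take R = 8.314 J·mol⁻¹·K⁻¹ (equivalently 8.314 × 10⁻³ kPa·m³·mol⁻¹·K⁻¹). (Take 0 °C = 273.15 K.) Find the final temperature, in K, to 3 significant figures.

Convert: T₁ = 757.1 K.
Adiabatic (γ = 5/3), T V^(γ−1) and P V^γ constant: P₂ = P₁·(T₂/T₁)^(γ/(γ−1)) = 429.3 kPa; V₂ = V₁·(T₁/T₂)^(1/(γ−1)) = 0.01294 m³.
Isochoric, so P/T is constant: V₃ = V₂; P₃ = P₂·(T₃/T₂) = 394.2 kPa.
Isobaric, so V/T is constant: P₄ = P₃; T₄ = T₃·(V₄/V₃) = 616.2 K.

T₄ ≈ 616 K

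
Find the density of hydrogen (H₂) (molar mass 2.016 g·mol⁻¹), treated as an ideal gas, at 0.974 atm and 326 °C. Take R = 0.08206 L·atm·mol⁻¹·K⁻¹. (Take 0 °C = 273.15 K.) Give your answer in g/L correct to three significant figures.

ρ = PM/(RT) = (0.974 × 2.016) / (0.08206 × 599.1)

ρ ≈ 0.0399 g/L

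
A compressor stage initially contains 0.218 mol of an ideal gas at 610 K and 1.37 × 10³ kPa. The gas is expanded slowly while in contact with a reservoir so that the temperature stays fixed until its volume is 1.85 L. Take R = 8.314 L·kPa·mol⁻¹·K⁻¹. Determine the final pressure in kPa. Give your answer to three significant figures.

P₂ ≈ 598 kPa

From PV = nRT: V₁ = nRT₁/P₁ = 0.8070 L.
T constant ⇒ Boyle's law P V = const: T₂ = T₁; P₂ = P₁·(V₁/V₂) = 597.6 kPa.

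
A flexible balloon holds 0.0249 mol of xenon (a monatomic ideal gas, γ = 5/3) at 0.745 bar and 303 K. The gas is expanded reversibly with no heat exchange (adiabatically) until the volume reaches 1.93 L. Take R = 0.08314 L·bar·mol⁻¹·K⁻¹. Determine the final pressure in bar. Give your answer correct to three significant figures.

From PV = nRT: V₁ = nRT₁/P₁ = 0.8420 L.
Reversible adiabatic, γ = 5/3: T₂ = T₁·(V₁/V₂)^(γ−1) = 174.3 K; P₂ = P₁·(V₁/V₂)^γ = 0.1869 bar.

P₂ ≈ 0.187 bar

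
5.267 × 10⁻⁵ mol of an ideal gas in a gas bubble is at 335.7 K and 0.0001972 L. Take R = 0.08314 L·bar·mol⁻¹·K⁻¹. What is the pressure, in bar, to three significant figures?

PV = nRT ⇒ P = nRT/V = (5.267e-05 × 0.08314 × 335.7) / 0.0001972

P ≈ 7.45 bar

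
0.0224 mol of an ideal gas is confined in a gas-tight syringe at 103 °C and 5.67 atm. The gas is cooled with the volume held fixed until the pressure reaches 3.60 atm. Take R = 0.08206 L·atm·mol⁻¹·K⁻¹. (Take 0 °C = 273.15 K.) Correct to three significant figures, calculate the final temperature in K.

T₂ ≈ 239 K

Convert: T₁ = 376.1 K.
From PV = nRT: V₁ = nRT₁/P₁ = 0.1219 L.
Isochoric, so P/T is constant: V₂ = V₁; T₂ = T₁·(P₂/P₁) = 238.8 K.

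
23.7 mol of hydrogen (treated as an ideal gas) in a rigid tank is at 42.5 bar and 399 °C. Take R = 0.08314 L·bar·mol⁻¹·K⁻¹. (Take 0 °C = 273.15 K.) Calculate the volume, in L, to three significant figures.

V ≈ 31.2 L

Convert: T = 672.15 K.
PV = nRT ⇒ V = nRT/P = (23.7 × 0.08314 × 672.15) / 42.5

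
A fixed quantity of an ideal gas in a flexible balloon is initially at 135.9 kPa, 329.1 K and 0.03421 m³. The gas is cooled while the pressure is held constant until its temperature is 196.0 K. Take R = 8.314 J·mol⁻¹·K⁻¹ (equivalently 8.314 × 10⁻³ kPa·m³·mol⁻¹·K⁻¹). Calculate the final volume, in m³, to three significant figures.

V₂ ≈ 0.0204 m³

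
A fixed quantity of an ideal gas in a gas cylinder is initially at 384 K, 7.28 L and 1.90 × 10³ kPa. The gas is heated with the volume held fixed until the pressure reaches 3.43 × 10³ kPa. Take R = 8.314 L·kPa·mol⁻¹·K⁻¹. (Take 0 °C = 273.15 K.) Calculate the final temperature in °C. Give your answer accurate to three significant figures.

T₂ ≈ 420 °C

Isochoric, so P/T is constant: V₂ = V₁; T₂ = T₁·(P₂/P₁) = 693.2 K.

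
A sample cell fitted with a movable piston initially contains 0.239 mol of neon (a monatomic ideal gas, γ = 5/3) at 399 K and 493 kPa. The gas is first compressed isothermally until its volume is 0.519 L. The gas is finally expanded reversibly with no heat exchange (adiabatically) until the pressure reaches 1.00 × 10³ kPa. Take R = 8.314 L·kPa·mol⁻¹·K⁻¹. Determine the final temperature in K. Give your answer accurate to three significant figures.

T₃ ≈ 337 K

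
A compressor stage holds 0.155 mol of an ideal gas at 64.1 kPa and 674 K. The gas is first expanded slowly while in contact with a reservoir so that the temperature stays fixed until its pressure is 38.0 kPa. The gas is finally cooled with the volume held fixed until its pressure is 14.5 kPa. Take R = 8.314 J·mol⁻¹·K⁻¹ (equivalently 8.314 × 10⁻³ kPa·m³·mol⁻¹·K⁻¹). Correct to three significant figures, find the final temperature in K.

From PV = nRT: V₁ = nRT₁/P₁ = 0.01355 m³.
T constant ⇒ Boyle's law P V = const: T₂ = T₁; V₂ = V₁·(P₁/P₂) = 0.02286 m³.
V constant ⇒ P ∝ T: V₃ = V₂; T₃ = T₂·(P₃/P₂) = 257.2 K.

T₃ ≈ 257 K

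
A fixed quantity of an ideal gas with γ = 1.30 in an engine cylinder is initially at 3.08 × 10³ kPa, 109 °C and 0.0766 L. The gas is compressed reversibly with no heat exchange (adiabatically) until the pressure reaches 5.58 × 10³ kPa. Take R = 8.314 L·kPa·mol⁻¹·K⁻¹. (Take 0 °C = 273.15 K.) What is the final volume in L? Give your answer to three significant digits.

Convert: T₁ = 382.1 K.
Adiabatic (γ = 1.30), T V^(γ−1) and P V^γ constant: T₂ = T₁·(P₂/P₁)^((γ−1)/γ) = 438.3 K; V₂ = V₁·(P₁/P₂)^(1/γ) = 0.04850 L.

V₂ ≈ 0.0485 L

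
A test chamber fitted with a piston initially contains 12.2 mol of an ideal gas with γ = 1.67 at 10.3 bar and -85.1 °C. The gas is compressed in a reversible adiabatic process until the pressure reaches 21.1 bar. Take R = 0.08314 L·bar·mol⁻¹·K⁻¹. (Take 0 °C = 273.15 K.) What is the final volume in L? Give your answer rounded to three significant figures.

V₂ ≈ 12.1 L

Convert: T₁ = 188.0 K.
From PV = nRT: V₁ = nRT₁/P₁ = 18.52 L.
Adiabatic (γ = 1.67), T V^(γ−1) and P V^γ constant: T₂ = T₁·(P₂/P₁)^((γ−1)/γ) = 250.7 K; V₂ = V₁·(P₁/P₂)^(1/γ) = 12.05 L.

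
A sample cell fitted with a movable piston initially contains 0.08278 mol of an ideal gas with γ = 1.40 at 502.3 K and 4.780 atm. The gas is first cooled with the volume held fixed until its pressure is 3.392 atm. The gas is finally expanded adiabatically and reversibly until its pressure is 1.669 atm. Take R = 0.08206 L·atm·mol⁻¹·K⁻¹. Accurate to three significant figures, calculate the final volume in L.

V₃ ≈ 1.18 L

From PV = nRT: V₁ = nRT₁/P₁ = 0.7138 L.
Isochoric, so P/T is constant: V₂ = V₁; T₂ = T₁·(P₂/P₁) = 356.4 K.
Reversible adiabatic, γ = 1.40: T₃ = T₂·(P₃/P₂)^((γ−1)/γ) = 291.1 K; V₃ = V₂·(P₂/P₃)^(1/γ) = 1.185 L.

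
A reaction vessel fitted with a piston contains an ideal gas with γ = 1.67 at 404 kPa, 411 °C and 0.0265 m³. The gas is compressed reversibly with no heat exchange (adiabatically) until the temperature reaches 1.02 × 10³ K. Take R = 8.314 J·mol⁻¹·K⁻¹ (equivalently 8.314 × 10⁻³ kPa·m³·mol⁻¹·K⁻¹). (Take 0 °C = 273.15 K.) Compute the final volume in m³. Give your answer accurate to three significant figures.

Convert: T₁ = 684.1 K.
Adiabatic (γ = 1.67), T V^(γ−1) and P V^γ constant: P₂ = P₁·(T₂/T₁)^(γ/(γ−1)) = 1093 kPa; V₂ = V₁·(T₁/T₂)^(1/(γ−1)) = 0.01460 m³.

V₂ ≈ 0.0146 m³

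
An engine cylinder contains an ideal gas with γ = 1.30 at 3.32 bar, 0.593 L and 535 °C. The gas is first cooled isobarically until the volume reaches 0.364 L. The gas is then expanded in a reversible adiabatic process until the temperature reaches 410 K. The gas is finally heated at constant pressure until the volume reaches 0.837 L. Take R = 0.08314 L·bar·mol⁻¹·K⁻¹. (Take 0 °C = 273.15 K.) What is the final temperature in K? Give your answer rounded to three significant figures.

Convert: T₁ = 808.1 K.
P constant ⇒ V ∝ T: P₂ = P₁; T₂ = T₁·(V₂/V₁) = 496.1 K.
Reversible adiabatic, γ = 1.30: P₃ = P₂·(T₃/T₂)^(γ/(γ−1)) = 1.454 bar; V₃ = V₂·(T₂/T₃)^(1/(γ−1)) = 0.6870 L.
Isobaric, so V/T is constant: P₄ = P₃; T₄ = T₃·(V₄/V₃) = 499.5 K.

T₄ ≈ 500 K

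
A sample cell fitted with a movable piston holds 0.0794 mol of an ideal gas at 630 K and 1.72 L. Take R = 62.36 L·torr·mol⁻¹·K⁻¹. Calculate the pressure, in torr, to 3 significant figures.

PV = nRT ⇒ P = nRT/V = (0.0794 × 62.36 × 630) / 1.72

P ≈ 1.81e+03 torr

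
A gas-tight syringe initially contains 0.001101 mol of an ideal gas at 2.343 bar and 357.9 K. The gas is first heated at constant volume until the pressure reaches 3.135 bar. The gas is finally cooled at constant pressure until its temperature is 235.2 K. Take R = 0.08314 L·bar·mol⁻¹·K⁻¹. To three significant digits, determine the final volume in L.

V₃ ≈ 0.00687 L

From PV = nRT: V₁ = nRT₁/P₁ = 0.01398 L.
V constant ⇒ P ∝ T: V₂ = V₁; T₂ = T₁·(P₂/P₁) = 478.9 K.
P constant ⇒ V ∝ T: P₃ = P₂; V₃ = V₂·(T₃/T₂) = 0.006867 L.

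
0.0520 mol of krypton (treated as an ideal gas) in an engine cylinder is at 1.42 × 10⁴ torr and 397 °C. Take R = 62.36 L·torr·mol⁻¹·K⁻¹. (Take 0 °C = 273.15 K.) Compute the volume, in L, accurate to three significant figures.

Convert: T = 670.15 K.
PV = nRT ⇒ V = nRT/P = (0.0520 × 62.36 × 670.15) / 1.42e+04

V ≈ 0.153 L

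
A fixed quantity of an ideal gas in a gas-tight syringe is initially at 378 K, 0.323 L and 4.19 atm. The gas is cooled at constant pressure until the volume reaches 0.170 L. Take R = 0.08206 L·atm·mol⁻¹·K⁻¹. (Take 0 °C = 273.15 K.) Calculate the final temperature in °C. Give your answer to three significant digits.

T₂ ≈ -74.2 °C

Isobaric, so V/T is constant: P₂ = P₁; T₂ = T₁·(V₂/V₁) = 198.9 K.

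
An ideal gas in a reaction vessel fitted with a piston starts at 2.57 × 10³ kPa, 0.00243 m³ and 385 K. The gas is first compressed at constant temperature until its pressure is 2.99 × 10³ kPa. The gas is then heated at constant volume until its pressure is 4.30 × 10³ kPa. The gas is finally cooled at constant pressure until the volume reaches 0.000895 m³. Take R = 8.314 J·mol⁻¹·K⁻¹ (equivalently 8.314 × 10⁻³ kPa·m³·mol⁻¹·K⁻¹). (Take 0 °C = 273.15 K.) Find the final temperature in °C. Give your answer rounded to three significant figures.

T constant ⇒ Boyle's law P V = const: T₂ = T₁; V₂ = V₁·(P₁/P₂) = 0.002089 m³.
V constant ⇒ P ∝ T: V₃ = V₂; T₃ = T₂·(P₃/P₂) = 553.7 K.
Isobaric, so V/T is constant: P₄ = P₃; T₄ = T₃·(V₄/V₃) = 237.3 K.

T₄ ≈ -35.9 °C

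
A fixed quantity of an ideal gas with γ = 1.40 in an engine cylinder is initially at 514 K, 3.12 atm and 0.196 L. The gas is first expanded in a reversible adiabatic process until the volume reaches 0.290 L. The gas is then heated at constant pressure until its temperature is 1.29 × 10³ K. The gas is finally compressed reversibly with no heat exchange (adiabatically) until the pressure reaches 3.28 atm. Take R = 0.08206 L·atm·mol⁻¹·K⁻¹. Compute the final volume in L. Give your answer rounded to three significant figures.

Adiabatic (γ = 1.40), T V^(γ−1) and P V^γ constant: T₂ = T₁·(V₁/V₂)^(γ−1) = 439.4 K; P₂ = P₁·(V₁/V₂)^γ = 1.803 atm.
Isobaric, so V/T is constant: P₃ = P₂; V₃ = V₂·(T₃/T₂) = 0.8513 L.
Adiabatic (γ = 1.40), T V^(γ−1) and P V^γ constant: T₄ = T₃·(P₄/P₃)^((γ−1)/γ) = 1531 K; V₄ = V₃·(P₃/P₄)^(1/γ) = 0.5552 L.

V₄ ≈ 0.555 L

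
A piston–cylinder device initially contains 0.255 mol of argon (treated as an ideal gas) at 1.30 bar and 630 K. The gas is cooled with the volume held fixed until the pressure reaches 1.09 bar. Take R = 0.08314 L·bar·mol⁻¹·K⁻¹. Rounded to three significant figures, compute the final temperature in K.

From PV = nRT: V₁ = nRT₁/P₁ = 10.27 L.
Isochoric, so P/T is constant: V₂ = V₁; T₂ = T₁·(P₂/P₁) = 528.2 K.

T₂ ≈ 528 K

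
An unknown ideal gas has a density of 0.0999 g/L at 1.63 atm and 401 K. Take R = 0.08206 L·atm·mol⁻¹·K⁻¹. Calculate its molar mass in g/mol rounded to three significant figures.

ρ = PM/(RT) ⇒ M = ρRT/P = (0.0999 × 0.08206 × 401.0) / 1.63

M ≈ 2.02 g/mol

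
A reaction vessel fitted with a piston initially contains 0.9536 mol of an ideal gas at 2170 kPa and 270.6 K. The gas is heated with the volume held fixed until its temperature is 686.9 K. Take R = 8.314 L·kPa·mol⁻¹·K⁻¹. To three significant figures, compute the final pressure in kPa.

From PV = nRT: V₁ = nRT₁/P₁ = 0.9887 L.
V constant ⇒ P ∝ T: V₂ = V₁; P₂ = P₁·(T₂/T₁) = 5508 kPa.

P₂ ≈ 5.51e+03 kPa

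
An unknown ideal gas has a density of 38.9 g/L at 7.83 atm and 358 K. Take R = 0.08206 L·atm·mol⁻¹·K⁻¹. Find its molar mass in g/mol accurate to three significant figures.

ρ = PM/(RT) ⇒ M = ρRT/P = (38.9 × 0.08206 × 358.0) / 7.83

M ≈ 146 g/mol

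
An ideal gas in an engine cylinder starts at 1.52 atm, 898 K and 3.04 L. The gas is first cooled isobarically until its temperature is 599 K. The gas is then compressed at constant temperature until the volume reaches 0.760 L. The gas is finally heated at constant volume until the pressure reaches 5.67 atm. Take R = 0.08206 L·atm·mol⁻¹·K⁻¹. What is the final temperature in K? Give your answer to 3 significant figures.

T₄ ≈ 837 K

P constant ⇒ V ∝ T: P₂ = P₁; V₂ = V₁·(T₂/T₁) = 2.028 L.
T constant ⇒ Boyle's law P V = const: T₃ = T₂; P₃ = P₂·(V₂/V₃) = 4.056 atm.
Isochoric, so P/T is constant: V₄ = V₃; T₄ = T₃·(P₄/P₃) = 837.4 K.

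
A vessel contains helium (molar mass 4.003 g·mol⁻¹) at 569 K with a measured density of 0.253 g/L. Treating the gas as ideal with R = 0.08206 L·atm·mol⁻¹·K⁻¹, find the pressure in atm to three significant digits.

P ≈ 2.95 atm

ρ = PM/(RT) ⇒ P = ρRT/M = (0.253 × 0.08206 × 569.0) / 4.003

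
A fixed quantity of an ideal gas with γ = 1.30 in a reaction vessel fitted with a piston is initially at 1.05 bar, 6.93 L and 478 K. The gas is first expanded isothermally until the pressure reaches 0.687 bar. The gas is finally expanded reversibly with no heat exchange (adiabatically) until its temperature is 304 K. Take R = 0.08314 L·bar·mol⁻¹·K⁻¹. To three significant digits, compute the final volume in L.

T constant ⇒ Boyle's law P V = const: T₂ = T₁; V₂ = V₁·(P₁/P₂) = 10.59 L.
Adiabatic (γ = 1.30), T V^(γ−1) and P V^γ constant: P₃ = P₂·(T₃/T₂)^(γ/(γ−1)) = 0.09665 bar; V₃ = V₂·(T₂/T₃)^(1/(γ−1)) = 47.88 L.

V₃ ≈ 47.9 L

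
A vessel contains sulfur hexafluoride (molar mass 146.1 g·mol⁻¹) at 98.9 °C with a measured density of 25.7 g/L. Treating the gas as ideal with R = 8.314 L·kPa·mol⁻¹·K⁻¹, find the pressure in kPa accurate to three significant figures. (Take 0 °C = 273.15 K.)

P ≈ 544 kPa

ρ = PM/(RT) ⇒ P = ρRT/M = (25.7 × 8.314 × 372.0) / 146.1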